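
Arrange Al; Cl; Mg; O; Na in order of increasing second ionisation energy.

IE_2 is the cost of taking one more electron from the +1 cation: Al⁺ still has 2 valence electrons; Cl⁺ still has 6 valence electrons; Mg⁺ still has 1 valence electron; O⁺ still has 5 valence electrons; Na⁺ is the bare [Ne] core.
Breaking into a closed-shell core is much more expensive than removing a leftover valence electron — Na has the largest IE_2 here.
Valence configurations: Al⁺ [Ne]3s², Cl⁺ [Ne]3s²3p⁴, Mg⁺ [Ne]3s¹, O⁺ [He]2s²2p³.
The numbers (kJ/mol): Al 1817, Cl 2298, Mg 1451, O 3388, Na 4562.
Putting it together, IE_2: Mg < Al < Cl < O < Na.

Mg < Al < Cl < O < Na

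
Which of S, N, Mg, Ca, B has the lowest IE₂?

Ca

Consider each +1 ion: S⁺ still has 5 valence electrons; N⁺ still has 4 valence electrons; Mg⁺ still has 1 valence electron; Ca⁺ still has 1 valence electron; B⁺ still has 2 valence electrons.
All are still removing valence electrons, so compare the +1 ions as you would atoms: IE_2 generally rises across a period (higher Z_eff) and falls down a group (larger shell), subject to the usual subshell exceptions.
Valence configurations: S⁺ [Ne]3s²3p³, N⁺ [He]2s²2p², Mg⁺ [Ne]3s¹, Ca⁺ [Ar]4s¹, B⁺ [He]2s².
Tabulated IE_2 (kJ/mol): S 2252, N 2856, Mg 1451, Ca 1145, B 2427.
Hence IE_2: Ca < Mg < S < B < N.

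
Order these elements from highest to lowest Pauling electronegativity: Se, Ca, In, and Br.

Br > Se > In > Ca

Ca is in period 4, group 2; Se is in period 4, group 16; Br is in period 4, group 17; In is in period 5, group 13.
EN rises left→right (higher Z_eff, smaller atoms) and falls top→bottom (larger, more shielded atoms).
These span different periods and groups, so the two trends combine.
In > Ca: the two effects oppose for this pair; the across-period effect wins (1.78 vs 1.00).
Se > In: both effects reinforce here, so Se is clearly the higher of the two.
Br > Se: both are in period 4; the period trend gives Br the larger value.
Tabulated electronegativity (Pauling): Ca 1.00, Se 2.55, Br 2.96, In 1.78.
So from highest to lowest: Br > Se > In > Ca.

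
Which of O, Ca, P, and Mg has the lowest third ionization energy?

P

Consider each +2 ion: O²⁺ still has 4 valence electrons; Ca²⁺ is the bare [Ar] core; P²⁺ still has 3 valence electrons; Mg²⁺ is the bare [Ne] core.
Usually core removal costs more than valence removal, but here the competition is close: a tightly held n=2 valence electron can cost more to remove than an n=3 core electron, so the actual values have to decide it.
Valence configurations: O²⁺ [He]2s²2p², P²⁺ [Ne]3s²3p¹.
Tabulated IE_3 (kJ/mol): O 5300, Ca 4912, P 2914, Mg 7733.
Hence IE_3: P < Ca < O < Mg.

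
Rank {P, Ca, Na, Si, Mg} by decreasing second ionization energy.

Na > P > Si > Mg > Ca

Consider each +1 ion: P⁺ still has 4 valence electrons; Ca⁺ still has 1 valence electron; Na⁺ is the bare [Ne] core; Si⁺ still has 3 valence electrons; Mg⁺ still has 1 valence electron.
Core electrons are held far more tightly than valence electrons, so Na tops the IE_2 order.
Valence configurations: P⁺ [Ne]3s²3p², Ca⁺ [Ar]4s¹, Si⁺ [Ne]3s²3p¹, Mg⁺ [Ne]3s¹.
Approximate IE_2 values (kJ/mol): P 1907, Ca 1145, Na 4562, Si 1577, Mg 1451.
So the second ionization energies run Ca < Mg < Si < P < Na.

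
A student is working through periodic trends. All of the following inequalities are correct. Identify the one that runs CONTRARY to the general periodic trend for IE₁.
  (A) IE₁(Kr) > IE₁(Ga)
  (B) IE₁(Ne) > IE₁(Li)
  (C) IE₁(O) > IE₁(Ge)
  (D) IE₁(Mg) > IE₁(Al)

(D)

The general trend: IE₁ increases across a period and decreases down a group.
(A) Kr (period 4, group 18) vs Ga (period 4, group 13): the stated order agrees with the simple trend.
(B) Ne (period 2, group 18) vs Li (period 2, group 1): the stated order agrees with the simple trend.
(C) O (period 2, group 16) vs Ge (period 4, group 14): the stated order agrees with the simple trend.
(D) Mg (period 3, group 2) vs Al (period 3, group 13): the stated order contradicts the simple trend.
The exception is (D): Al's single 3p electron is easier to remove than one from Mg's filled 3s².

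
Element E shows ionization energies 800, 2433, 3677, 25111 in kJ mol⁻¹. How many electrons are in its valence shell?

Look for the largest jump between consecutive ionization energies: IE4/IE3 ≈ 6.8, far larger than any earlier ratio.
That jump marks the point where a core electron is being removed. So the atom has 3 valence electrons.

3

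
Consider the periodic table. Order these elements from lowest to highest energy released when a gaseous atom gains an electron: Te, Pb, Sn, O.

Pb < Sn < O < Te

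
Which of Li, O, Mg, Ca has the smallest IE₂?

Ca

After 1 electron has been removed, what remains? Li⁺ is the bare [He] core; O⁺ still has 5 valence electrons; Mg⁺ still has 1 valence electron; Ca⁺ still has 1 valence electron.
Pulling an electron out of a noble-gas core costs far more than removing a remaining valence electron, so Li sits at the high end of IE_2.
Valence configurations: O⁺ [He]2s²2p³, Mg⁺ [Ne]3s¹, Ca⁺ [Ar]4s¹.
The numbers (kJ/mol): Li 7298, O 3388, Mg 1451, Ca 1145.
Overall IE_2 order: Ca < Mg < O < Li.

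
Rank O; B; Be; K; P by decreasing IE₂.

O > K > B > P > Be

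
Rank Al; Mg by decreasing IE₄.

Al > Mg

IE_4 is the cost of taking one more electron from the +3 cation: Al³⁺ is the bare [Ne] core; Mg³⁺ is already 1 electron into the core.
All of these are removing an electron from a noble-gas core or deeper; the smaller core (lower principal quantum number) is held far more tightly, and within a period the higher nuclear charge binds the same core more tightly.
Tabulated IE_4 (kJ/mol): Al 11577, Mg 10543.
Hence IE_4: Mg < Al.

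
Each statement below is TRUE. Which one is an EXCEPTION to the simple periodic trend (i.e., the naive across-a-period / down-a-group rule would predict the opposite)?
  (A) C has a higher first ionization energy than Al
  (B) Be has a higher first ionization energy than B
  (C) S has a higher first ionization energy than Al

The general trend: first ionization energy increases across a period and decreases down a group.
(A) C (period 2, group 14) vs Al (period 3, group 13): the stated order agrees with the simple trend.
(B) Be (period 2, group 2) vs B (period 2, group 13): the stated order contradicts the simple trend.
(C) S (period 3, group 16) vs Al (period 3, group 13): the stated order agrees with the simple trend.
The exception is (B): removing B's lone 2p electron is easier than breaking Be's filled 2s².

(B)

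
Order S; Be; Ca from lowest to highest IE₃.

Consider each +2 ion: S²⁺ still has 4 valence electrons; Be²⁺ is the bare [He] core; Ca²⁺ is the bare [Ar] core.
Breaking into a closed-shell core is much more expensive than removing a leftover valence electron — Ca and Be have the largest IE_3 here.
The numbers (kJ/mol): S 3357, Be 14849, Ca 4912.
So the third ionization energies run S < Ca < Be.

S < Ca < Be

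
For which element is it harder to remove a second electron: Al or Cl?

Cl

After 1 electron has been removed, what remains? Al⁺ still has 2 valence electrons; Cl⁺ still has 6 valence electrons.
All are still removing valence electrons, so compare the +1 ions as you would atoms: IE_2 generally rises across a period (higher Z_eff) and falls down a group (larger shell), subject to the usual subshell exceptions.
Valence configurations: Al⁺ [Ne]3s², Cl⁺ [Ne]3s²3p⁴.
Tabulated IE_2 (kJ/mol): Al 1817, Cl 2298.
Overall IE_2 order: Al < Cl.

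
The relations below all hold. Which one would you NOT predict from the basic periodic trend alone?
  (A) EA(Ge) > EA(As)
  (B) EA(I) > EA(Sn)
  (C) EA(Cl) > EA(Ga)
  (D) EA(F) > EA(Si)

The general trend: electron affinity increases across a period and decreases down a group.
(A) Ge (period 4, group 14) vs As (period 4, group 15): the stated order contradicts the simple trend.
(B) I (period 5, group 17) vs Sn (period 5, group 14): the stated order agrees with the simple trend.
(C) Cl (period 3, group 17) vs Ga (period 4, group 13): the stated order agrees with the simple trend.
(D) F (period 2, group 17) vs Si (period 3, group 14): the stated order agrees with the simple trend.
The exception is (A): adding an electron to As's half-filled 4p³ is unfavourable, so Ge (4p²) has the more exothermic EA.

(A)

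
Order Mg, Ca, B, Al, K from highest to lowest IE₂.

K > B > Al > Mg > Ca

Consider each +1 ion: Mg⁺ still has 1 valence electron; Ca⁺ still has 1 valence electron; B⁺ still has 2 valence electrons; Al⁺ still has 2 valence electrons; K⁺ is the bare [Ar] core.
Pulling an electron out of a noble-gas core costs far more than removing a remaining valence electron, so K sits at the high end of IE_2.
Valence configurations: Mg⁺ [Ne]3s¹, Ca⁺ [Ar]4s¹, B⁺ [He]2s², Al⁺ [Ne]3s².
Approximate IE_2 values (kJ/mol): Mg 1451, Ca 1145, B 2427, Al 1817, K 3052.
Putting it together, IE_2: Ca < Mg < Al < B < K.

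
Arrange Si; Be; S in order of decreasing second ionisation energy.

After 1 electron has been removed, what remains? Si⁺ still has 3 valence electrons; Be⁺ still has 1 valence electron; S⁺ still has 5 valence electrons.
All are still removing valence electrons, so compare the +1 ions as you would atoms: IE_2 generally rises across a period (higher Z_eff) and falls down a group (larger shell), subject to the usual subshell exceptions.
Valence configurations: Si⁺ [Ne]3s²3p¹, Be⁺ [He]2s¹, S⁺ [Ne]3s²3p³.
Approximate IE_2 values (kJ/mol): Si 1577, Be 1757, S 2252.
Overall IE_2 order: Si < Be < S.

S, Be, Si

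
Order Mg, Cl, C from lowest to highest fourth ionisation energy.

Consider each +3 ion: Mg³⁺ is already 1 electron into the core; Cl³⁺ still has 4 valence electrons; C³⁺ still has 1 valence electron.
Breaking into a closed-shell core is much more expensive than removing a leftover valence electron — Mg has the largest IE_4 here.
Valence configurations: Cl³⁺ [Ne]3s²3p², C³⁺ [He]2s¹.
Approximate IE_4 values (kJ/mol): Mg 10543, Cl 5159, C 6223.
Hence IE_4: Cl < C < Mg.

Cl < C < Mg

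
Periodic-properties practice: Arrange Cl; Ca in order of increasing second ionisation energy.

Ca, Cl

Consider each +1 ion: Cl⁺ still has 6 valence electrons; Ca⁺ still has 1 valence electron.
All are still removing valence electrons, so compare the +1 ions as you would atoms: IE_2 generally rises across a period (higher Z_eff) and falls down a group (larger shell), subject to the usual subshell exceptions.
Valence configurations: Cl⁺ [Ne]3s²3p⁴, Ca⁺ [Ar]4s¹.
Approximate IE_2 values (kJ/mol): Cl 2298, Ca 1145.
Putting it together, IE_2: Ca < Cl.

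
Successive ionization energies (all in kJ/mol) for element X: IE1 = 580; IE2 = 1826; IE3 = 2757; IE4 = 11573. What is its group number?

Look for the largest jump between consecutive ionization energies: IE4/IE3 ≈ 4.2, far larger than any earlier ratio.
That jump marks the point where a core electron is being removed. So the atom has 3 valence electrons.
A main-group element with 3 valence electrons is in group 13.

Group 13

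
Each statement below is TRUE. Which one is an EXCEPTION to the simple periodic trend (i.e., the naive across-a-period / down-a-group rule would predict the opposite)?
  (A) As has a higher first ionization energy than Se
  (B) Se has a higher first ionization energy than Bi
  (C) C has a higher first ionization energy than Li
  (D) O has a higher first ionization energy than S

(A)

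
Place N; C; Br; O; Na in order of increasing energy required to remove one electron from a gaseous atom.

Na, C, Br, O, N

C is in period 2, group 14; N is in period 2, group 15; O is in period 2, group 16; Na is in period 3, group 1; Br is in period 4, group 17.
IE₁ increases left→right with effective nuclear charge and decreases top→bottom as the valence shell moves farther out.
These span different periods and groups, so the two trends combine.
C > Na: both effects reinforce here, so C is clearly the higher of the two.
Br > C: period and group pull opposite ways; the across-period shift dominates (1140 vs 1086 kJ/mol).
O > Br: the two effects oppose for this pair; the down-group effect wins (1314 vs 1140 kJ/mol).
N > O: this pair runs against the simple trend — see the exception note.
Note the exception: N has a higher first ionization energy than O, contrary to the simple trend — pairing an electron in O's 2p⁴ costs repulsion energy, so O ionizes more easily than half-filled N (2p³).
Approximate values (kJ/mol): C 1086, N 1402, O 1314, Na 496, Br 1140.
So from lowest to highest: Na < C < Br < O < N.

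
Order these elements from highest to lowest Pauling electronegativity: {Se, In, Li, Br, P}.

Br, Se, P, In, Li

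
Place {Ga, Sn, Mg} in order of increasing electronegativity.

Electronegativity increases across a period and decreases down a group, tracking effective nuclear charge and atomic size.
A diagonal step moves right (one effect) and down (the opposite effect) at once.
Ga > Mg: the two effects oppose for this pair; the across-period effect wins (1.81 vs 1.31).
Sn > Ga: period and group pull opposite ways; the across-period shift dominates (1.96 vs 1.81).
Tabulated electronegativity (Pauling): Mg 1.31, Ga 1.81, Sn 1.96.
So from lowest to highest: Mg < Ga < Sn.

Mg, Ga, Sn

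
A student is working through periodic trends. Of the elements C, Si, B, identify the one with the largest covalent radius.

B is in period 2, group 13; C is in period 2, group 14; Si is in period 3, group 14.
Radius decreases left→right (rising Z_eff, same n) and increases top→bottom (higher n).
These span different periods and groups, so the two trends combine.
B > C: both are in period 2; the period trend gives B the larger value.
Si > B: the two effects oppose for this pair; the down-group effect wins (116 vs 85 pm).
Tabulated atomic radius (pm): B 85, C 75, Si 116.
The largest covalent radius among these belongs to Si.

Si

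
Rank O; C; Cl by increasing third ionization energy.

Cl, C, O

The third ionization energy removes an electron from the +2 ion. For each element: O²⁺ still has 4 valence electrons; C²⁺ still has 2 valence electrons; Cl²⁺ still has 5 valence electrons.
All are still removing valence electrons, so compare the +2 ions as you would atoms: IE_3 generally rises across a period (higher Z_eff) and falls down a group (larger shell), subject to the usual subshell exceptions.
Valence configurations: O²⁺ [He]2s²2p², C²⁺ [He]2s², Cl²⁺ [Ne]3s²3p³.
Tabulated IE_3 (kJ/mol): O 5300, C 4620, Cl 3822.
Hence IE_3: Cl < C < O.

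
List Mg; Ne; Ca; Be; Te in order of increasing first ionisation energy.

Be is in period 2, group 2; Ne is in period 2, group 18; Mg is in period 3, group 2; Ca is in period 4, group 2; Te is in period 5, group 16.
Removing the outermost electron gets harder across a period and easier down a group.
Here both period and group differ, so the two effects have to be weighed against each other.
Mg > Ca: they share group 2; the group trend gives Mg the larger value.
Te > Mg: the two effects oppose for this pair; the across-period effect wins (869 vs 738 kJ/mol).
Be > Te: period and group pull opposite ways; the down-group shift dominates (900 vs 869 kJ/mol).
Ne > Be: both are in period 2; the period trend gives Ne the larger value.
For reference (kJ/mol): Be 900, Ne 2081, Mg 738, Ca 590, Te 869.
So from lowest to highest: Ca < Mg < Te < Be < Ne.

Ca, Mg, Te, Be, Ne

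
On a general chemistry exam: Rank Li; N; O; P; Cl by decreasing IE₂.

Li > O > N > Cl > P

IE_2 is the cost of taking one more electron from the +1 cation: Li⁺ is the bare [He] core; N⁺ still has 4 valence electrons; O⁺ still has 5 valence electrons; P⁺ still has 4 valence electrons; Cl⁺ still has 6 valence electrons.
Core electrons are held far more tightly than valence electrons, so Li tops the IE_2 order.
Valence configurations: N⁺ [He]2s²2p², O⁺ [He]2s²2p³, P⁺ [Ne]3s²3p², Cl⁺ [Ne]3s²3p⁴.
Tabulated IE_2 (kJ/mol): Li 7298, N 2856, O 3388, P 1907, Cl 2298.
Putting it together, IE_2: P < Cl < N < O < Li.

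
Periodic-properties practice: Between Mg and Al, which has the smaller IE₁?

Mg is in period 3, group 2; Al is in period 3, group 13.
Across a period the outer electron is held more tightly (higher IE₁); down a group it sits in a higher shell, more shielded, and comes off more easily.
All lie in period 3; the across-period trend (first ionization energy increases left to right) applies, with the exception below.
Note the exception: Mg has a higher first ionization energy than Al, contrary to the simple trend — Al's single 3p electron is easier to remove than one from Mg's filled 3s².
For reference (kJ/mol): Mg 738, Al 578.
So Al has the smaller IE₁ (Al < Mg).

Al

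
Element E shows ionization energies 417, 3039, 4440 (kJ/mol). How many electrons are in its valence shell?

Look for the largest jump between consecutive ionization energies: IE2/IE1 ≈ 7.3, far larger than any earlier ratio.
That jump marks the point where a core electron is being removed. So the atom has 1 valence electron.

1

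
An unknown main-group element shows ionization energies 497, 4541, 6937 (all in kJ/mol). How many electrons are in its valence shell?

Look for the largest jump between consecutive ionization energies: IE2/IE1 ≈ 9.1, far larger than any earlier ratio.
That jump marks the point where a core electron is being removed. So the atom has 1 valence electron.

1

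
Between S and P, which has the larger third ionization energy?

S

Consider each +2 ion: S²⁺ still has 4 valence electrons; P²⁺ still has 3 valence electrons.
All are still removing valence electrons, so compare the +2 ions as you would atoms: IE_3 generally rises across a period (higher Z_eff) and falls down a group (larger shell), subject to the usual subshell exceptions.
Valence configurations: S²⁺ [Ne]3s²3p², P²⁺ [Ne]3s²3p¹.
Approximate IE_3 values (kJ/mol): S 3357, P 2914.
Putting it together, IE_3: P < S.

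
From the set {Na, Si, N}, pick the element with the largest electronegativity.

N

N is in period 2, group 15; Na is in period 3, group 1; Si is in period 3, group 14.
Smaller atoms with higher effective nuclear charge are more electronegative.
Here both period and group differ, so the two effects have to be weighed against each other.
Si > Na: both are in period 3; the period trend gives Si the larger value.
N > Si: both effects reinforce here, so N is clearly the higher of the two.
Tabulated electronegativity (Pauling): N 3.04, Na 0.93, Si 1.90.
The largest electronegativity among these belongs to N.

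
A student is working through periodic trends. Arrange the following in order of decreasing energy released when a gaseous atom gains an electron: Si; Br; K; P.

Atoms with high Z_eff and room in the valence shell (especially the halogens) have the most exothermic electron affinities.
Neither a single period nor a single group — weigh both effects.
P > K: relative to K, both the across-period and down-group shifts push P's electron affinity up.
Si > P: this pair runs against the simple trend — see the exception note.
Br > Si: period and group pull opposite ways; the across-period shift dominates (325 vs 134 kJ/mol).
Note the exception: Si has a higher electron affinity than P, contrary to the simple trend — adding an electron to P's half-filled 3p³ is unfavourable, so Si (3p²) has the more exothermic EA.
Approximate values (kJ/mol): Si 134, P 72, K 48, Br 325.
So from highest to lowest: Br > Si > P > K.

Br, Si, P, K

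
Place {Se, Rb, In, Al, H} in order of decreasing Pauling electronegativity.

H is in period 1, group 1; Al is in period 3, group 13; Se is in period 4, group 16; Rb is in period 5, group 1; In is in period 5, group 13.
Smaller atoms with higher effective nuclear charge are more electronegative.
Neither a single period nor a single group — weigh both effects.
Al > Rb: both effects reinforce here, so Al is clearly the higher of the two.
In > Al: this pair runs against the simple trend — see the exception note.
H > In: the two effects oppose for this pair; the down-group effect wins (2.20 vs 1.78).
Se > H: the two effects oppose for this pair; the across-period effect wins (2.55 vs 2.20).
Note the exception: In has a higher electronegativity than Al, contrary to the simple trend — poor shielding by filled d (and f) subshells raises the heavier element's effective nuclear charge more than the simple down-group trend predicts.
For reference (Pauling): H 2.20, Al 1.61, Se 2.55, Rb 0.82, In 1.78.
So from highest to lowest: Se > H > In > Al > Rb.

Se > H > In > Al > Rb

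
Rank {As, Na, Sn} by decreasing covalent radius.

Na is in period 3, group 1; As is in period 4, group 15; Sn is in period 5, group 14.
Across a period the added protons contract the valence shell; down a group each new principal shell makes the atom larger.
Neither a single period nor a single group — weigh both effects.
Sn > As: both effects reinforce here, so Sn is clearly the larger of the two.
Na > Sn: period and group pull opposite ways; the across-period shift dominates (155 vs 140 pm).
Approximate values (pm): Na 155, As 121, Sn 140.
So from largest to smallest: Na > Sn > As.

Na, Sn, As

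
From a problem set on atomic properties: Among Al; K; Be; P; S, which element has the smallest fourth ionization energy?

IE_4 is the cost of taking one more electron from the +3 cation: Al³⁺ is the bare [Ne] core; K³⁺ is already 2 electrons into the core; Be³⁺ is already 1 electron into the core; P³⁺ still has 2 valence electrons; S³⁺ still has 3 valence electrons.
Core electrons are held far more tightly than valence electrons, so K, Al and Be top the IE_4 order.
Valence configurations: P³⁺ [Ne]3s², S³⁺ [Ne]3s²3p¹.
S³⁺ loses a lone 3p electron whereas P³⁺ must break into a filled 3s² pair, so IE_4(P) > IE_4(S) even though S has the higher nuclear charge.
Approximate IE_4 values (kJ/mol): Al 11577, K 5877, Be 21007, P 4964, S 4556.
So the fourth ionization energies run S < P < K < Al < Be.

S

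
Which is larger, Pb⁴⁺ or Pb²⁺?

Pb²⁺

Both ions have Z = 82 protons, but Pb⁴⁺ has lost more electrons, so its remaining electrons feel a larger effective nuclear charge per electron and are pulled in more tightly.
Higher positive charge → smaller ion, so Pb²⁺ > Pb⁴⁺.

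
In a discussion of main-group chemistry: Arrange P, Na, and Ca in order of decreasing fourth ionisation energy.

Na, Ca, P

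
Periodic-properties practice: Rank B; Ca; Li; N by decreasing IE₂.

Li > N > B > Ca

The second ionization energy removes an electron from the +1 ion. For each element: B⁺ still has 2 valence electrons; Ca⁺ still has 1 valence electron; Li⁺ is the bare [He] core; N⁺ still has 4 valence electrons.
Pulling an electron out of a noble-gas core costs far more than removing a remaining valence electron, so Li sits at the high end of IE_2.
Valence configurations: B⁺ [He]2s², Ca⁺ [Ar]4s¹, N⁺ [He]2s²2p².
Approximate IE_2 values (kJ/mol): B 2427, Ca 1145, Li 7298, N 2856.
So the second ionization energies run Ca < B < N < Li.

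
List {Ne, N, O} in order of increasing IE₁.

O < N < Ne

N is in period 2, group 15; O is in period 2, group 16; Ne is in period 2, group 18.
IE₁ increases left→right with effective nuclear charge and decreases top→bottom as the valence shell moves farther out.
All lie in period 2; the across-period trend (first ionization energy increases left to right) applies, with the exception below.
Note the exception: N has a higher first ionization energy than O, contrary to the simple trend — pairing an electron in O's 2p⁴ costs repulsion energy, so O ionizes more easily than half-filled N (2p³).
Tabulated first ionization energy (kJ/mol): N 1402, O 1314, Ne 2081.
So from lowest to highest: O < N < Ne.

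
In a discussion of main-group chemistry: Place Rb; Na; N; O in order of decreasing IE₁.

N > O > Na > Rb

N is in period 2, group 15; O is in period 2, group 16; Na is in period 3, group 1; Rb is in period 5, group 1.
IE₁ increases left→right with effective nuclear charge and decreases top→bottom as the valence shell moves farther out.
Here both period and group differ, so the two effects have to be weighed against each other.
Na > Rb: they share group 1; the group trend gives Na the larger value.
O > Na: relative to Na, both the across-period and down-group shifts push O's first ionization energy up.
N > O: this pair runs against the simple trend — see the exception note.
Note the exception: N has a higher first ionization energy than O, contrary to the simple trend — pairing an electron in O's 2p⁴ costs repulsion energy, so O ionizes more easily than half-filled N (2p³).
For reference (kJ/mol): N 1402, O 1314, Na 496, Rb 403.
So from highest to lowest: N > O > Na > Rb.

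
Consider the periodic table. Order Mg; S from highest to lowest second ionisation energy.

IE_2 is the cost of taking one more electron from the +1 cation: Mg⁺ still has 1 valence electron; S⁺ still has 5 valence electrons.
All are still removing valence electrons, so compare the +1 ions as you would atoms: IE_2 generally rises across a period (higher Z_eff) and falls down a group (larger shell), subject to the usual subshell exceptions.
Valence configurations: Mg⁺ [Ne]3s¹, S⁺ [Ne]3s²3p³.
Tabulated IE_2 (kJ/mol): Mg 1451, S 2252.
Putting it together, IE_2: Mg < S.

S > Mg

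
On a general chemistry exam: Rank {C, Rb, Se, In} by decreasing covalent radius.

Rb, In, Se, C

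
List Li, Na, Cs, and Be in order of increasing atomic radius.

Atomic radius shrinks across a period as nuclear charge pulls the same shell inward, and grows down a group as new shells are added.
These span different periods and groups, so the two trends combine.
Li > Be: both are in period 2; the period trend gives Li the larger value.
Na > Li: Na sits below Li in group 1, so the down-group effect alone puts Na larger.
Cs > Na: Cs sits below Na in group 1, so the down-group effect alone puts Cs larger.
Tabulated atomic radius (pm): Li 133, Be 102, Na 155, Cs 232.
So from smallest to largest: Be < Li < Na < Cs.

Be, Li, Na, Cs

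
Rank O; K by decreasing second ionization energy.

IE_2 is the cost of taking one more electron from the +1 cation: O⁺ still has 5 valence electrons; K⁺ is the bare [Ar] core.
Usually core removal costs more than valence removal, but here the competition is close: a tightly held n=2 valence electron can cost more to remove than an n=3 core electron, so the actual values have to decide it.
Tabulated IE_2 (kJ/mol): O 3388, K 3052.
Putting it together, IE_2: K < O.

O > K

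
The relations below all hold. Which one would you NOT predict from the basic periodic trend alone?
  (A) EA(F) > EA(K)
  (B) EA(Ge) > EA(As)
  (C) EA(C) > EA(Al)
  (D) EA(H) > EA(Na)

(B)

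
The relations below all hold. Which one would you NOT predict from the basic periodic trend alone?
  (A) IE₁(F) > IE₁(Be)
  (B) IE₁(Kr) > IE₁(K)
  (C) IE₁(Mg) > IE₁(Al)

The general trend: first ionisation energy increases across a period and decreases down a group.
(A) F (period 2, group 17) vs Be (period 2, group 2): the stated order agrees with the simple trend.
(B) Kr (period 4, group 18) vs K (period 4, group 1): the stated order agrees with the simple trend.
(C) Mg (period 3, group 2) vs Al (period 3, group 13): the stated order contradicts the simple trend.
The exception is (C): Al's single 3p electron is easier to remove than one from Mg's filled 3s².

(C)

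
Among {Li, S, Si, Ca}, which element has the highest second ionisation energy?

The second ionization energy removes an electron from the +1 ion. For each element: Li⁺ is the bare [He] core; S⁺ still has 5 valence electrons; Si⁺ still has 3 valence electrons; Ca⁺ still has 1 valence electron.
Core electrons are held far more tightly than valence electrons, so Li tops the IE_2 order.
Valence configurations: S⁺ [Ne]3s²3p³, Si⁺ [Ne]3s²3p¹, Ca⁺ [Ar]4s¹.
The numbers (kJ/mol): Li 7298, S 2252, Si 1577, Ca 1145.
Putting it together, IE_2: Ca < Si < S < Li.

Li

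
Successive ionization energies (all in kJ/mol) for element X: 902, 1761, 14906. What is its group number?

Look for the largest jump between consecutive ionization energies: IE3/IE2 ≈ 8.5, far larger than any earlier ratio.
That jump marks the point where a core electron is being removed. So the atom has 2 valence electrons.
A main-group element with 2 valence electrons is in group 2.

Group 2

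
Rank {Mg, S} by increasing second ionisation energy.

The second ionization energy removes an electron from the +1 ion. For each element: Mg⁺ still has 1 valence electron; S⁺ still has 5 valence electrons.
All are still removing valence electrons, so compare the +1 ions as you would atoms: IE_2 generally rises across a period (higher Z_eff) and falls down a group (larger shell), subject to the usual subshell exceptions.
Valence configurations: Mg⁺ [Ne]3s¹, S⁺ [Ne]3s²3p³.
Tabulated IE_2 (kJ/mol): Mg 1451, S 2252.
Putting it together, IE_2: Mg < S.

Mg < S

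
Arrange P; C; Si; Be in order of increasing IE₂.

Si < Be < P < C

The second ionization energy removes an electron from the +1 ion. For each element: P⁺ still has 4 valence electrons; C⁺ still has 3 valence electrons; Si⁺ still has 3 valence electrons; Be⁺ still has 1 valence electron.
All are still removing valence electrons, so compare the +1 ions as you would atoms: IE_2 generally rises across a period (higher Z_eff) and falls down a group (larger shell), subject to the usual subshell exceptions.
Valence configurations: P⁺ [Ne]3s²3p², C⁺ [He]2s²2p¹, Si⁺ [Ne]3s²3p¹, Be⁺ [He]2s¹.
Approximate IE_2 values (kJ/mol): P 1907, C 2353, Si 1577, Be 1757.
Overall IE_2 order: Si < Be < P < C.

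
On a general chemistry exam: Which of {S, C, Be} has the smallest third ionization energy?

S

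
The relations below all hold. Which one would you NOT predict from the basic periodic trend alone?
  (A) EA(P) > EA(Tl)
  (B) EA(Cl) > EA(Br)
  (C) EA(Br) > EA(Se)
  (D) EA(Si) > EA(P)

(D)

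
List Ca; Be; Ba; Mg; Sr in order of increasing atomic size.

Across a period the added protons contract the valence shell; down a group each new principal shell makes the atom larger.
All are in group 2, so atomic radius increases down the group.
So from smallest to largest: Be < Mg < Ca < Sr < Ba.

Be < Mg < Ca < Sr < Ba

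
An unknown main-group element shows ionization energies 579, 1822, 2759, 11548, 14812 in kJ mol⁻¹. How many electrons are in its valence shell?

Look for the largest jump between consecutive ionization energies: IE4/IE3 ≈ 4.2, far larger than any earlier ratio.
That jump marks the point where a core electron is being removed. So the atom has 3 valence electrons.

3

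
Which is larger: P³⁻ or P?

Forming P³⁻ adds 3 electrons to P. More electron–electron repulsion in the same shell, with unchanged nuclear charge, lets the cloud expand.
An anion is larger than its parent atom: P³⁻ > P.

P³⁻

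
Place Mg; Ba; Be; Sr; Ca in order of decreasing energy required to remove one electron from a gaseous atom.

Be is in period 2, group 2; Mg is in period 3, group 2; Ca is in period 4, group 2; Sr is in period 5, group 2; Ba is in period 6, group 2.
First ionization energy rises across a period (greater Z_eff holds electrons more tightly) and falls down a group (valence electrons are farther from the nucleus).
All are in group 2, so first ionization energy increases up the group.
So from highest to lowest: Be > Mg > Ca > Sr > Ba.

Be > Mg > Ca > Sr > Ba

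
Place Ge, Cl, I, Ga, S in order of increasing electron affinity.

Ga < Ge < S < I < Cl

Adding an electron releases more energy for atoms nearer the top right (short of the noble gases).
Here both period and group differ, so the two effects have to be weighed against each other.
Ge > Ga: both are in period 4; the period trend gives Ge the larger value.
S > Ge: relative to Ge, both the across-period and down-group shifts push S's electron affinity up.
I > S: period and group pull opposite ways; the across-period shift dominates (295 vs 200 kJ/mol).
Cl > I: Cl sits above I in group 17, so the down-group effect alone puts Cl higher.
For reference (kJ/mol): S 200, Cl 349, Ga 29, Ge 119, I 295.
So from lowest to highest: Ga < Ge < S < I < Cl.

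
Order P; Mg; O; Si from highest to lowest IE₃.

The third ionization energy removes an electron from the +2 ion. For each element: P²⁺ still has 3 valence electrons; Mg²⁺ is the bare [Ne] core; O²⁺ still has 4 valence electrons; Si²⁺ still has 2 valence electrons.
Pulling an electron out of a noble-gas core costs far more than removing a remaining valence electron, so Mg sits at the high end of IE_3.
Valence configurations: P²⁺ [Ne]3s²3p¹, O²⁺ [He]2s²2p², Si²⁺ [Ne]3s².
P²⁺ loses a lone 3p electron whereas Si²⁺ must break into a filled 3s² pair, so IE_3(Si) > IE_3(P) even though P has the higher nuclear charge.
Approximate IE_3 values (kJ/mol): P 2914, Mg 7733, O 5300, Si 3232.
Overall IE_3 order: P < Si < O < Mg.

Mg > O > Si > P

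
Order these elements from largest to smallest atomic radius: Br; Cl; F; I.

I > Br > Cl > F

F is in period 2, group 17; Cl is in period 3, group 17; Br is in period 4, group 17; I is in period 5, group 17.
Radius decreases left→right (rising Z_eff, same n) and increases top→bottom (higher n).
All are in group 17, so atomic radius increases down the group.
So from largest to smallest: I > Br > Cl > F.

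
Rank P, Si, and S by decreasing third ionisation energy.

S > Si > P

The third ionization energy removes an electron from the +2 ion. For each element: P²⁺ still has 3 valence electrons; Si²⁺ still has 2 valence electrons; S²⁺ still has 4 valence electrons.
All are still removing valence electrons, so compare the +2 ions as you would atoms: IE_3 generally rises across a period (higher Z_eff) and falls down a group (larger shell), subject to the usual subshell exceptions.
Valence configurations: P²⁺ [Ne]3s²3p¹, Si²⁺ [Ne]3s², S²⁺ [Ne]3s²3p².
P²⁺ loses a lone 3p electron whereas Si²⁺ must break into a filled 3s² pair, so IE_3(Si) > IE_3(P) even though P has the higher nuclear charge.
The numbers (kJ/mol): P 2914, Si 3232, S 3357.
Hence IE_3: P < Si < S.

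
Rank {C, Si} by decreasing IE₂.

C > Si

Consider each +1 ion: C⁺ still has 3 valence electrons; Si⁺ still has 3 valence electrons.
All are still removing valence electrons, so compare the +1 ions as you would atoms: IE_2 generally rises across a period (higher Z_eff) and falls down a group (larger shell), subject to the usual subshell exceptions.
Valence configurations: C⁺ [He]2s²2p¹, Si⁺ [Ne]3s²3p¹.
Approximate IE_2 values (kJ/mol): C 2353, Si 1577.
Overall IE_2 order: Si < C.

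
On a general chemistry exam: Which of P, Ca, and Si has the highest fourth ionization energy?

Ca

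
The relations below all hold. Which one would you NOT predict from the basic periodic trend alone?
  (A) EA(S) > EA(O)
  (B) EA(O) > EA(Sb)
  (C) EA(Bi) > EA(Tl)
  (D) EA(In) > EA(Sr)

(A)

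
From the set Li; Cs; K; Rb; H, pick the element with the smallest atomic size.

H

H is in period 1, group 1; Li is in period 2, group 1; K is in period 4, group 1; Rb is in period 5, group 1; Cs is in period 6, group 1.
Across a period the added protons contract the valence shell; down a group each new principal shell makes the atom larger.
All are in group 1, so atomic radius increases down the group.
The smallest atomic size among these belongs to H.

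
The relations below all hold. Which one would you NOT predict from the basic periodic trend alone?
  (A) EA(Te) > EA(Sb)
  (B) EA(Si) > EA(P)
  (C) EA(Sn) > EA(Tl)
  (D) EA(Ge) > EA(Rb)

(B)

The general trend: electron affinity increases across a period and decreases down a group.
(A) Te (period 5, group 16) vs Sb (period 5, group 15): the stated order agrees with the simple trend.
(B) Si (period 3, group 14) vs P (period 3, group 15): the stated order contradicts the simple trend.
(C) Sn (period 5, group 14) vs Tl (period 6, group 13): the stated order agrees with the simple trend.
(D) Ge (period 4, group 14) vs Rb (period 5, group 1): the stated order agrees with the simple trend.
The exception is (B): adding an electron to P's half-filled 3p³ is unfavourable, so Si (3p²) has the more exothermic EA.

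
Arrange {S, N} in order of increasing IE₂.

S < N

The second ionization energy removes an electron from the +1 ion. For each element: S⁺ still has 5 valence electrons; N⁺ still has 4 valence electrons.
All are still removing valence electrons, so compare the +1 ions as you would atoms: IE_2 generally rises across a period (higher Z_eff) and falls down a group (larger shell), subject to the usual subshell exceptions.
Valence configurations: S⁺ [Ne]3s²3p³, N⁺ [He]2s²2p².
The numbers (kJ/mol): S 2252, N 2856.
So the second ionization energies run S < N.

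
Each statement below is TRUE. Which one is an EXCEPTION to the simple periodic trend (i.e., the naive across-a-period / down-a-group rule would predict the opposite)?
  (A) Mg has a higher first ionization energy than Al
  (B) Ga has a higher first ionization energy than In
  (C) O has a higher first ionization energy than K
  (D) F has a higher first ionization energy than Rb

(A)

The general trend: first ionization energy increases across a period and decreases down a group.
(A) Mg (period 3, group 2) vs Al (period 3, group 13): the stated order contradicts the simple trend.
(B) Ga (period 4, group 13) vs In (period 5, group 13): the stated order agrees with the simple trend.
(C) O (period 2, group 16) vs K (period 4, group 1): the stated order agrees with the simple trend.
(D) F (period 2, group 17) vs Rb (period 5, group 1): the stated order agrees with the simple trend.
The exception is (A): Al's single 3p electron is easier to remove than one from Mg's filled 3s².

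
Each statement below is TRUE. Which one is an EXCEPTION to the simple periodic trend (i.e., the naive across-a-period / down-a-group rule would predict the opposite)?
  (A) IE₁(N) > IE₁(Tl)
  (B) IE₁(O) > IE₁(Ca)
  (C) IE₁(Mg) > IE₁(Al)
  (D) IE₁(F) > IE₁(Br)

The general trend: IE₁ increases across a period and decreases down a group.
(A) N (period 2, group 15) vs Tl (period 6, group 13): the stated order agrees with the simple trend.
(B) O (period 2, group 16) vs Ca (period 4, group 2): the stated order agrees with the simple trend.
(C) Mg (period 3, group 2) vs Al (period 3, group 13): the stated order contradicts the simple trend.
(D) F (period 2, group 17) vs Br (period 4, group 17): the stated order agrees with the simple trend.
The exception is (C): Al's single 3p electron is easier to remove than one from Mg's filled 3s².

(C)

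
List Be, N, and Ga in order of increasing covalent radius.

N, Be, Ga

Be is in period 2, group 2; N is in period 2, group 15; Ga is in period 4, group 13.
Moving right in a period, electrons are added to the same shell under a stronger nuclear pull, so atoms get smaller; moving down, a new shell is opened and atoms get larger.
Here both period and group differ, so the two effects have to be weighed against each other.
Be > N: Be lies to the left of N in period 2, so the across-period effect alone puts Be larger.
Ga > Be: the two effects oppose for this pair; the down-group effect wins (124 vs 102 pm).
Approximate values (pm): Be 102, N 71, Ga 124.
So from smallest to largest: N < Be < Ga.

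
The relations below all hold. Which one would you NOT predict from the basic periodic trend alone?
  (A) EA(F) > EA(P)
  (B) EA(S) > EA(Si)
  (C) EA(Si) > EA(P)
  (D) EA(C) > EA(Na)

The general trend: electron affinity increases across a period and decreases down a group.
(A) F (period 2, group 17) vs P (period 3, group 15): the stated order agrees with the simple trend.
(B) S (period 3, group 16) vs Si (period 3, group 14): the stated order agrees with the simple trend.
(C) Si (period 3, group 14) vs P (period 3, group 15): the stated order contradicts the simple trend.
(D) C (period 2, group 14) vs Na (period 3, group 1): the stated order agrees with the simple trend.
The exception is (C): adding an electron to P's half-filled 3p³ is unfavourable, so Si (3p²) has the more exothermic EA.

(C)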